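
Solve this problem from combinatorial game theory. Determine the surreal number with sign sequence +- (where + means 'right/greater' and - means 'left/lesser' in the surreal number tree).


Sign expansion: +-
Rule: track bounds (lo, hi), initially (-inf, +inf). On '+', the current value becomes lo and we move to the simplest number in (value, hi): value + 1 if hi = +inf, otherwise the midpoint (value + hi)/2. On '-', the current value becomes hi and we move to value - 1 if lo = -inf, otherwise the midpoint (lo + value)/2.
Start at 0.
Step 1: sign = +, move right. Bounds: (0, +inf). Value = 1
Step 2: sign = -, move left. Bounds: (0, 1). Value = 1/2
The surreal number with sign expansion +- is 1/2.

1/2


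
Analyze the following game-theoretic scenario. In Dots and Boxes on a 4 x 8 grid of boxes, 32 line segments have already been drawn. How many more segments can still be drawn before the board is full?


Grid: 4 x 8 boxes, i.e. 5 rows and 9 columns of dots.
Horizontal edges: (rows + 1) * cols = 5 * 8 = 40
Vertical edges: rows * (cols + 1) = 4 * 9 = 36
Total edges: 40 + 36 = 76
Edges drawn: 32
Remaining: 76 - 32 = 44

44


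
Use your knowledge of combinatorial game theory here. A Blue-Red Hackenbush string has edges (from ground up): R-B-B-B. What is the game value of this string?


Edges (from ground): R-B-B-B
By Berlekamp's sign-expansion rule, a Blue-Red Hackenbush stalk has the value of the surreal number whose sign sequence is the edge sequence with B -> + and R -> -.
Sign sequence: -+++
Trace the sign expansion in the surreal number tree, starting from 0:
Edge 1: R (sign -) -> bounds (-inf, 0), value = -1
Edge 2: B (sign +) -> bounds (-1, 0), value = -1/2
Edge 3: B (sign +) -> bounds (-1/2, 0), value = -1/4
Edge 4: B (sign +) -> bounds (-1/4, 0), value = -1/8
Game value = -1/8

-1/8


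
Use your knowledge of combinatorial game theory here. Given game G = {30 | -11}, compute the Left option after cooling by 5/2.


Original game: {30 | -11} (a switch {a | b} with a > b).
Cooling by t (for t below the temperature (a - b)/2 = 41/2) taxes each move by t: {a | b} cooled by t is {a - t | b + t}.
Cooling amount: t = 5/2
Cooled Left option: 30 - 5/2 = 55/2
Cooled Right option: -11 + 5/2 = -17/2
Cooled game: {55/2 | -17/2}
Left option = 55/2

55/2


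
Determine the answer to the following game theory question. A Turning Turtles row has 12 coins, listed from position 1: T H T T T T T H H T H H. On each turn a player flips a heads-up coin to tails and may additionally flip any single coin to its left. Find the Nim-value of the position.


Coins: T H T T T T T H H T H H
Key fact: a single head at position k behaves exactly like a Nim heap of size k (turning it to T and optionally flipping a coin at j < k corresponds to moving the heap from k to j, or to 0), and heads combine as a disjunctive sum (two heads at the same place would cancel, matching j XOR j = 0). So the Nim-value is the XOR of the 1-indexed positions of the heads.
Face-up positions (1-indexed): [2, 8, 9, 11, 12]
XOR 0 with 2: 0 XOR 2 = 2
XOR 2 with 8: 2 XOR 8 = 10
XOR 10 with 9: 10 XOR 9 = 3
XOR 3 with 11: 3 XOR 11 = 8
XOR 8 with 12: 8 XOR 12 = 4
Nim-value = 4

4


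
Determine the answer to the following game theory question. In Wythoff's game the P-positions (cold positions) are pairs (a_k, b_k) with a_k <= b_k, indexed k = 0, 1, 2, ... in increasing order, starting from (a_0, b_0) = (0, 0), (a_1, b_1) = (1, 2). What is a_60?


By Wythoff's theorem, a_k = floor(k * phi) and b_k = floor(k * phi^2) = a_k + k, where phi = (1 + sqrt(5))/2 is the golden ratio.
phi = (1 + sqrt(5))/2 = 1.618034
k = 60
k * phi = 60 * 1.618034 = 97.082039
a_60 = floor(k * phi) = 97

97


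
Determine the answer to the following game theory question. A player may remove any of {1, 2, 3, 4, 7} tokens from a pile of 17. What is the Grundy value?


The subtraction set is S = {1, 2, 3, 4, 7}.
G(k) = mex{ G(k - s) : s in S, s <= k }. We compute iteratively: G(0) = 0.
G(1) = mex({0}) = 1
G(2) = mex({0, 1}) = 2
G(3) = mex({0, 1, 2}) = 3
G(4) = mex({0, 1, 2, 3}) = 4
G(5) = mex({1, 2, 3, 4}) = 0
G(6) = mex({0, 2, 3, 4}) = 1
G(7) = mex({0, 1, 3, 4}) = 2
G(8) = mex({0, 1, 2, 4}) = 3
G(9) = mex({0, 1, 2, 3}) = 4
G(10) = mex({1, 2, 3, 4}) = 0
G(11) = mex({0, 2, 3, 4}) = 1
Observe that G(5)..G(11) = 0, 1, 2, 3, 4, 0, 1 repeats G(0)..G(6) = 0, 1, 2, 3, 4, 0, 1.
For k >= max(S) = 7, G(k) is determined by the previous 7 values G(k-7)..G(k-1); a window of 7 consecutive values has recurred shifted by 5, so by induction G(k + 5) = G(k) for all k >= 0: the sequence is periodic from the start with period 5.
One period: G(0..4) = 0, 1, 2, 3, 4.
17 mod 5 = 2, so G(17) = G(2) = 2.

2


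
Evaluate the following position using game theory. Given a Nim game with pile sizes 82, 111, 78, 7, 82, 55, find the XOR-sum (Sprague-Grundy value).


We need the XOR (exclusive or) of all pile sizes.
After XOR-ing pile 1 (size 82): 0 XOR 82 = 82
After XOR-ing pile 2 (size 111): 82 XOR 111 = 61
After XOR-ing pile 3 (size 78): 61 XOR 78 = 115
After XOR-ing pile 4 (size 7): 115 XOR 7 = 116
After XOR-ing pile 5 (size 82): 116 XOR 82 = 38
After XOR-ing pile 6 (size 55): 38 XOR 55 = 17
The Nim-value of this position is 17.

17


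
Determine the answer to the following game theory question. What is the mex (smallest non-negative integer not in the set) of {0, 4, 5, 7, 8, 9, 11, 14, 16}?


Set = {0, 4, 5, 7, 8, 9, 11, 14, 16}
0 is in the set.
1 is NOT in the set. This is the mex.
mex = 1

1


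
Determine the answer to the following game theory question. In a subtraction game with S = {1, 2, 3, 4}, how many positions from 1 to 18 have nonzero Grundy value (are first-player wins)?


Subtraction set S = {1, 2, 3, 4}, so G(n) = n mod 5.
G(n) = 0 when n is a multiple of 5.
Multiples of 5 in [1, 18]: 3
N-positions (nonzero Grundy) = 18 - 3 = 15

15


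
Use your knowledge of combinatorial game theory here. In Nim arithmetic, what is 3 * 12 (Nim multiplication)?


Nim multiplication is bilinear over XOR: (u XOR v) * w = (u*w) XOR (v*w).
So we split each operand into its bit components and XOR the pairwise Nim products.
3 = 1 + 2 (as XOR of powers of 2).
12 = 4 + 8 (as XOR of powers of 2).
Using the standard Nim-product table on single bits:
  2*2 = 3,   2*4 = 8,   2*8 = 12,
  4*4 = 6,   4*8 = 11,  8*8 = 13,
and  1*x = x (identity), k*l = l*k (commutative).
Pairwise Nim products:
  1 * 4 = 4
  1 * 8 = 8
  2 * 4 = 8
  2 * 8 = 12
XOR them: 4 XOR 8 XOR 8 XOR 12 = 8.
Result: 3 * 12 = 8 (in Nim).

8


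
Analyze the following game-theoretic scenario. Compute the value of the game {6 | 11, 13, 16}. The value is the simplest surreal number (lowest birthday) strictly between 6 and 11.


Left options: {6}, max = 6
Right options: {11, 13, 16}, min = 11
All options are numbers and max(Left) < min(Right), so by the simplicity theorem the value is the simplest (earliest-born) number strictly between 6 and 11.
Integers 7 through 10 all lie strictly between 6 and 11.
Among integers, the simplest (lowest birthday = smallest |n|; 0 is born on day 0, +-n on day n) is 7.
No non-integer in the interval can be simpler: if x is a non-integer in the interval, then floor(x) or ceil(x) also lies in the interval (the interval contains an integer), and both are proper prefixes of x's sign expansion, i.e. born earlier. So the game value is 7.
Game value = 7

7


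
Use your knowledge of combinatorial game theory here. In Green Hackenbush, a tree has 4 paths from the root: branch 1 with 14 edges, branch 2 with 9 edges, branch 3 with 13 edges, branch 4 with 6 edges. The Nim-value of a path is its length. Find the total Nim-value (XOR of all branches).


The tree has 4 branches from the ground vertex.
In Green Hackenbush, the Nim-value of a simple path of length k is k.
Branch 1: length 14, Nim-value = 14
Branch 2: length 9, Nim-value = 9
Branch 3: length 13, Nim-value = 13
Branch 4: length 6, Nim-value = 6
Total Nim-value = XOR of all branch values:
0 XOR 14 = 14
14 XOR 9 = 7
7 XOR 13 = 10
10 XOR 6 = 12
Nim-value of the tree = 12

12


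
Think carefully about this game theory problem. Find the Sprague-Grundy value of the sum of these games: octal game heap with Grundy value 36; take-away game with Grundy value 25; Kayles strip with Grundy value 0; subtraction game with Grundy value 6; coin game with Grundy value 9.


By the Sprague-Grundy theorem, the Grundy value of a sum of games is the XOR of individual Grundy values.
octal game heap: Grundy value = 36. Running XOR: 0 XOR 36 = 36
take-away game: Grundy value = 25. Running XOR: 36 XOR 25 = 61
Kayles strip: Grundy value = 0. Running XOR: 61 XOR 0 = 61
subtraction game: Grundy value = 6. Running XOR: 61 XOR 6 = 59
coin game: Grundy value = 9. Running XOR: 59 XOR 9 = 50
The combined Grundy value is 50.

50


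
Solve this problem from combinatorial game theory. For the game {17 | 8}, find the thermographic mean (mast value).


Game = {17 | 8}, a switch {a | b} with numbers a > b.
Its thermograph has left wall a - t and right wall b + t, which meet at t = (a - b)/2, where both equal (a + b)/2. So the mast (mean value) is at (a + b)/2.
Mean = (17 + (8))/2 = 25/2 = 25/2

25/2


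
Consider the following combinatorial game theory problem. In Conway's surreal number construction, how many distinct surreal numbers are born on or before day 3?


Day 0: {|} = 0 is born. Count = 1.
Day n: the number of surreal numbers born by day n is 2^(n+1) - 1.
By day 0: 2^1 - 1 = 1
By day 1: 2^2 - 1 = 3
By day 2: 2^3 - 1 = 7
By day 3: 2^4 - 1 = 15
By day 3: 15 surreal numbers.

15


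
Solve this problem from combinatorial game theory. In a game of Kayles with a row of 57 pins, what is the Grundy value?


Kayles: a move removes 1 or 2 adjacent pins from a contiguous row.
Removing pins from a row of k leaves two independent rows (a, b) with a + b = k - 1 (one pin) or a + b = k - 2 (two pins); an end removal gives a = 0.
By Sprague-Grundy, G(k) = mex{ G(a) XOR G(b) } over all these splits. G(0) = 0.
G(1): splits (0,0):0^0=0 -> mex({0}) = 1
G(2): splits (0,1):0^1=1 (0,0):0^0=0 -> mex({0, 1}) = 2
G(3): splits (0,2):0^2=2 (1,1):1^1=0 (0,1):0^1=1 -> mex({0, 1, 2}) = 3
G(4): splits (0,3):0^3=3 (1,2):1^2=3 (0,2):0^2=2 (1,1):1^1=0 -> mex({0, 2, 3}) = 1
G(5): splits (0,4):0^1=1 (1,3):1^3=2 (2,2):2^2=0 (0,3):0^3=3 (1,2):1^2=3 -> mex({0, 1, 2, 3}) = 4
G(6) = mex({0, 1, 2, 4}) = 3
G(7) = mex({0, 1, 3, 4, 5}) = 2
G(8) = mex({0, 2, 3, 5, 6}) = 1
G(9) = mex({0, 1, 2, 3, 6, 7}) = 4
G(10) = mex({0, 1, 3, 4, 5, 7}) = 2
G(11) = mex({0, 1, 2, 3, 4, 5}) = 6
G(12) = mex({0, 1, 2, 3, 5, 6, 7}) = 4
G(13) = mex({0, 2, 3, 4, 6, 7}) = 1
G(14) = mex({0, 1, 4, 5, 6, 7}) = 2
G(15) = mex({0, 1, 2, 3, 4, 5, 6}) = 7
G(16) = mex({0, 2, 3, 5, 6, 7}) = 1
G(17) = mex({0, 1, 2, 3, 5, 6, 7}) = 4
G(18) = mex({0, 1, 2, 4, 5, 6}) = 3
G(19) = mex({0, 1, 3, 4, 5, 7}) = 2
G(20) = mex({0, 2, 3, 4, 5, 6, 7}) = 1
G(21) = mex({0, 1, 2, 3, 5, 6, 7}) = 4
G(22) = mex({0, 1, 2, 3, 4, 5, 7}) = 6
G(23) = mex({0, 1, 2, 3, 4, 5, 6}) = 7
G(24) = mex({0, 1, 2, 3, 5, 6, 7}) = 4
G(25) = mex({0, 2, 3, 4, 6, 7}) = 1
G(26) = mex({0, 1, 3, 4, 5, 6, 7}) = 2
G(27) = mex({0, 1, 2, 3, 4, 5, 6, 7}) = 8
G(28) = mex({0, 1, 2, 3, 4, 6, 7, 8}) = 5
G(29) = mex({0, 1, 2, 3, 5, 6, 7, 8, 9}) = 4
G(30) = mex({0, 1, 2, 3, 4, 5, 6, 9, 10}) = 7
G(31) = mex({0, 1, 3, 4, 5, 7, 10, 11}) = 2
G(32) = mex({0, 2, 3, 4, 5, 6, 7, 9, 11}) = 1
G(33) = mex({0, 1, 2, 3, 4, 5, 6, 7, 9, 12}) = 8
G(34) = mex({0, 1, 2, 3, 4, 5, 7, 8, 11, 12}) = 6
G(35) = mex({0, 1, 2, 3, 4, 5, 6, 8, 9, 10, 11}) = 7
G(36) = mex({0, 1, 2, 3, 5, 6, 7, 9, 10}) = 4
G(37) = mex({0, 2, 3, 4, 6, 7, 9, 10, 11, 12}) = 1
G(38) = mex({0, 1, 3, 4, 5, 6, 7, 9, 10, 11, 12}) = 2
G(39) = mex({0, 1, 2, 4, 5, 6, 7, 9, 10, 12, 14}) = 3
G(40) = mex({0, 2, 3, 4, 6, 7, 11, 12, 14}) = 1
G(41) = mex({0, 1, 2, 3, 5, 6, 7, 9, 10, 11, 12}) = 4
G(42) = mex({0, 1, 2, 3, 4, 5, 6, 9, 10}) = 7
G(43) = mex({0, 1, 3, 4, 5, 7, 9, 10, 12, 15}) = 2
G(44) = mex({0, 2, 3, 4, 5, 6, 7, 9, 10, 12, 15}) = 1
G(45) = mex({0, 1, 2, 3, 4, 5, 6, 7, 9, 10, 12, 14}) = 8
G(46) = mex({0, 1, 3, 4, 5, 7, 8, 11, 12, 14}) = 2
G(47) = mex({0, 1, 2, 3, 4, 5, 6, 8, 9, 10, 11, 12}) = 7
G(48) = mex({0, 1, 2, 3, 5, 6, 7, 9, 10}) = 4
G(49) = mex({0, 2, 3, 4, 6, 7, 9, 10, 11, 12, 15}) = 1
G(50) = mex({0, 1, 4, 5, 6, 7, 9, 11, 12, 14, 15}) = 2
G(51) = mex({0, 1, 2, 3, 4, 5, 6, 7, 9, 12, 14, 15}) = 8
G(52) = mex({0, 2, 3, 4, 5, 6, 7, 8, 11, 12, 15}) = 1
G(53) = mex({0, 1, 2, 3, 5, 6, 7, 8, 9, 10, 11, 12}) = 4
G(54) = mex({0, 1, 2, 3, 4, 5, 6, 9, 10}) = 7
G(55) = mex({0, 1, 3, 4, 5, 7, 9, 10, 11, 12}) = 2
G(56) = mex({0, 2, 3, 4, 5, 6, 7, 9, 10, 11, 12, 13, 14}) = 1
G(57) = mex({0, 1, 2, 3, 5, 6, 7, 9, 10, 12, 13, 14, 15}) = 4
Therefore G(57) = 4.

4


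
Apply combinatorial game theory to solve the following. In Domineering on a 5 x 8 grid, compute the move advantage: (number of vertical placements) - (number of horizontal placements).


Board is 5 x 8 (rows x cols).
Left (vertical) placements: (rows-1) * cols = 4 * 8 = 32
Right (horizontal) placements: rows * (cols-1) = 5 * 7 = 35
Advantage = Left - Right = 32 - 35 = -3

-3


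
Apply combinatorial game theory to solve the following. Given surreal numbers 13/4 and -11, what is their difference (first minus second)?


x = 13/4, y = -11
Converting to common denominator: 4
x = 13/4, y = -44/4
x - y = 13/4 - -11 = 57/4

57/4


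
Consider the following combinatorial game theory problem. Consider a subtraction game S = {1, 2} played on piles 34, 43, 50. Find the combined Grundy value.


Subtraction set: {1, 2}
For this subtraction set, G(n) = n mod 3 (period = max + 1 = 3).
Pile 1 (size 34): G(34) = 34 mod 3 = 1
Pile 2 (size 43): G(43) = 43 mod 3 = 1
Pile 3 (size 50): G(50) = 50 mod 3 = 2
Total Grundy value = XOR of all: 1 XOR 1 XOR 2 = 2

2


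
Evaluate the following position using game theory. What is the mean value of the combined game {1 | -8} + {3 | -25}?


G1 = {1 | -8}, G2 = {3 | -25}
Each is a switch {a | b} with numbers a > b; its mean value is (a + b)/2, and mean value is additive over game sums: m(G1 + G2) = m(G1) + m(G2).
Mean of G1 = (1 + (-8))/2 = -7/2 = -7/2
Mean of G2 = (3 + (-25))/2 = -22/2 = -11
Mean of G1 + G2 = -7/2 + -11 = -29/2

-29/2


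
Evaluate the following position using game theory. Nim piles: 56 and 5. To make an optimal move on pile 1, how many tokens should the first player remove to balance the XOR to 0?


Piles: 56 and 5
Current XOR: 56 XOR 5 = 61 (non-zero, so this is an N-position).
To make the XOR zero, we need to find a move that balances the piles.
For pile 1 (size 56): target = 56 XOR 61 = 5
We reduce pile 1 from 56 to 5.
Tokens removed: 56 - 5 = 51
Verification: 5 XOR 5 = 0

51


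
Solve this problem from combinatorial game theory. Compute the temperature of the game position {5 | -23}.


The game is {5 | -23}, a switch {a | b} with numbers a > b.
Cooling {a | b} by t gives {a - t | b + t}, which stops being hot when a - t = b + t, i.e. at t = (a - b)/2. So the temperature of a switch is (a - b)/2.
Temperature = (Left option - Right option) / 2
= (5 - (-23)) / 2
= 28 / 2
= 14

14


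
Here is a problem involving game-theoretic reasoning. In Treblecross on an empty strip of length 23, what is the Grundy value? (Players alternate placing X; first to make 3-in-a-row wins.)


Treblecross: place X on empty cells; 3-in-a-row wins.
Playing within two cells of an existing X lets the opponent win at once, so sensible play treats the cells i-2..i+2 around each X as dead. The player left with no safe cell loses, so this is a normal-play take-away game on strips of safe cells.
Placing X at cell i (0-indexed) of a strip of k safe cells leaves independent strips of sizes max(0, i-2) and max(0, k-i-3). Hence G(k) = mex{ G(max(0,i-2)) XOR G(max(0,k-i-3)) : 0 <= i < k }, with G(0) = 0.
G(1): splits (0,0):0^0=0 -> mex({0}) = 1
G(2): splits (0,0):0^0=0 -> mex({0}) = 1
G(3): splits (0,0):0^0=0 -> mex({0}) = 1
G(4): splits (0,1):0^1=1 (0,0):0^0=0 -> mex({0, 1}) = 2
G(5): splits (0,2):0^1=1 (0,1):0^1=1 (0,0):0^0=0 -> mex({0, 1}) = 2
G(6) = mex({1}) = 0
G(7) = mex({0, 1, 2}) = 3
G(8) = mex({0, 1, 2}) = 3
G(9) = mex({0, 2}) = 1
G(10) = mex({0, 2, 3}) = 1
G(11) = mex({0, 3}) = 1
G(12) = mex({1, 3}) = 0
G(13) = mex({0, 1, 2, 3}) = 4
G(14) = mex({0, 1, 2}) = 3
G(15) = mex({0, 1, 2}) = 3
G(16) = mex({0, 1, 2, 4}) = 3
G(17) = mex({0, 1, 3, 4}) = 2
G(18) = mex({0, 1, 3, 4}) = 2
G(19) = mex({0, 1, 3, 5}) = 2
G(20) = mex({0, 1, 2, 3, 5}) = 4
G(21) = mex({0, 1, 2, 3, 5}) = 4
G(22) = mex({1, 2, 6}) = 0
G(23) = mex({0, 1, 2, 3, 4, 6}) = 5
Therefore G(23) = 5.

5


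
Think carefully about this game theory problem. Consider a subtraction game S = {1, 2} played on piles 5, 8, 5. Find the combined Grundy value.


Subtraction set: {1, 2}
For this subtraction set, G(n) = n mod 3 (period = max + 1 = 3).
Pile 1 (size 5): G(5) = 5 mod 3 = 2
Pile 2 (size 8): G(8) = 8 mod 3 = 2
Pile 3 (size 5): G(5) = 5 mod 3 = 2
Total Grundy value = XOR of all: 2 XOR 2 XOR 2 = 2

2


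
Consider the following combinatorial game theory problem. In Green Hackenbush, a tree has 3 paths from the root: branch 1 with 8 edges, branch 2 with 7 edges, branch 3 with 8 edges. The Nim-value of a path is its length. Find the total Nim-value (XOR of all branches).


The tree has 3 branches from the ground vertex.
In Green Hackenbush, the Nim-value of a simple path of length k is k.
Branch 1: length 8, Nim-value = 8
Branch 2: length 7, Nim-value = 7
Branch 3: length 8, Nim-value = 8
Total Nim-value = XOR of all branch values:
0 XOR 8 = 8
8 XOR 7 = 15
15 XOR 8 = 7
Nim-value of the tree = 7

7


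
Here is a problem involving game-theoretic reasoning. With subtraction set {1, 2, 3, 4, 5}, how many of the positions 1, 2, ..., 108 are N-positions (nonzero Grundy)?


Subtraction set S = {1, 2, 3, 4, 5}, so G(n) = n mod 6.
G(n) = 0 when n is a multiple of 6.
Multiples of 6 in [1, 108]: 18
N-positions (nonzero Grundy) = 108 - 18 = 90

90


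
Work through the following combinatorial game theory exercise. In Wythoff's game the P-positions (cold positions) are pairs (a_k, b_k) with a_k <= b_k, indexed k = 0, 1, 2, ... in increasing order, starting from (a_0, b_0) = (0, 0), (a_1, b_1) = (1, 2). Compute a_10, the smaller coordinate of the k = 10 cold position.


By Wythoff's theorem, a_k = floor(k * phi) and b_k = floor(k * phi^2) = a_k + k, where phi = (1 + sqrt(5))/2 is the golden ratio.
phi = (1 + sqrt(5))/2 = 1.618034
k = 10
k * phi = 10 * 1.618034 = 16.180340
a_10 = floor(k * phi) = 16

16


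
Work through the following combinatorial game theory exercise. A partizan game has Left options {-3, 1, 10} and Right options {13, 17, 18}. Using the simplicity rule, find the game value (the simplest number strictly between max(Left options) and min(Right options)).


Left options: {-3, 1, 10}, max = 10
Right options: {13, 17, 18}, min = 13
All options are numbers and max(Left) < min(Right), so by the simplicity theorem the value is the simplest (earliest-born) number strictly between 10 and 13.
Integers 11 through 12 all lie strictly between 10 and 13.
Among integers, the simplest (lowest birthday = smallest |n|; 0 is born on day 0, +-n on day n) is 11.
No non-integer in the interval can be simpler: if x is a non-integer in the interval, then floor(x) or ceil(x) also lies in the interval (the interval contains an integer), and both are proper prefixes of x's sign expansion, i.e. born earlier. So the game value is 11.
Game value = 11

11


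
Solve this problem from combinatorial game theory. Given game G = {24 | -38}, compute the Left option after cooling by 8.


Original game: {24 | -38} (a switch {a | b} with a > b).
Cooling by t (for t below the temperature (a - b)/2 = 31) taxes each move by t: {a | b} cooled by t is {a - t | b + t}.
Cooling amount: t = 8
Cooled Left option: 24 - 8 = 16
Cooled Right option: -38 + 8 = -30
Cooled game: {16 | -30}
Left option = 16

16


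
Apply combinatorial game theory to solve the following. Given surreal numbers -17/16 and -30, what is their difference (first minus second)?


x = -17/16, y = -30
Converting to common denominator: 16
x = -17/16, y = -480/16
x - y = -17/16 - -30 = 463/16

463/16


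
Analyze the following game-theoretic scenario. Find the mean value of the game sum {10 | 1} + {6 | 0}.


G1 = {10 | 1}, G2 = {6 | 0}
Each is a switch {a | b} with numbers a > b; its mean value is (a + b)/2, and mean value is additive over game sums: m(G1 + G2) = m(G1) + m(G2).
Mean of G1 = (10 + (1))/2 = 11/2 = 11/2
Mean of G2 = (6 + (0))/2 = 6/2 = 3
Mean of G1 + G2 = 11/2 + 3 = 17/2

17/2


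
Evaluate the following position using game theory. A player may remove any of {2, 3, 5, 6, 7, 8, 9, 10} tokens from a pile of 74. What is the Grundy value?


The subtraction set is S = {2, 3, 5, 6, 7, 8, 9, 10}.
G(k) = mex{ G(k - s) : s in S, s <= k }. We compute iteratively: G(0) = 0.
G(1) = mex({}) = 0
G(2) = mex({0}) = 1
G(3) = mex({0}) = 1
G(4) = mex({0, 1}) = 2
G(5) = mex({0, 1}) = 2
G(6) = mex({0, 1, 2}) = 3
G(7) = mex({0, 1, 2}) = 3
G(8) = mex({0, 1, 2, 3}) = 4
G(9) = mex({0, 1, 2, 3}) = 4
G(10) = mex({0, 1, 2, 3, 4}) = 5
G(11) = mex({0, 1, 2, 3, 4}) = 5
G(12) = mex({1, 2, 3, 4, 5}) = 0
G(13) = mex({1, 2, 3, 4, 5}) = 0
G(14) = mex({0, 2, 3, 4, 5}) = 1
G(15) = mex({0, 2, 3, 4, 5}) = 1
G(16) = mex({0, 1, 3, 4, 5}) = 2
G(17) = mex({0, 1, 3, 4, 5}) = 2
G(18) = mex({0, 1, 2, 4, 5}) = 3
G(19) = mex({0, 1, 2, 4, 5}) = 3
G(20) = mex({0, 1, 2, 3, 5}) = 4
G(21) = mex({0, 1, 2, 3, 5}) = 4
Observe that G(12)..G(21) = 0, 0, 1, 1, 2, 2, 3, 3, 4, 4 repeats G(0)..G(9) = 0, 0, 1, 1, 2, 2, 3, 3, 4, 4.
For k >= max(S) = 10, G(k) is determined by the previous 10 values G(k-10)..G(k-1); a window of 10 consecutive values has recurred shifted by 12, so by induction G(k + 12) = G(k) for all k >= 0: the sequence is periodic from the start with period 12.
One period: G(0..11) = 0, 0, 1, 1, 2, 2, 3, 3, 4, 4, 5, 5.
74 mod 12 = 2, so G(74) = G(2) = 1.

1


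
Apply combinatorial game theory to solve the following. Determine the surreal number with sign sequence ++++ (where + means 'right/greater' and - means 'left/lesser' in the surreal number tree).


Sign expansion: ++++
Rule: track bounds (lo, hi), initially (-inf, +inf). On '+', the current value becomes lo and we move to the simplest number in (value, hi): value + 1 if hi = +inf, otherwise the midpoint (value + hi)/2. On '-', the current value becomes hi and we move to value - 1 if lo = -inf, otherwise the midpoint (lo + value)/2.
Start at 0.
Step 1: sign = +, move right. Bounds: (0, +inf). Value = 1
Step 2: sign = +, move right. Bounds: (1, +inf). Value = 2
Step 3: sign = +, move right. Bounds: (2, +inf). Value = 3
Step 4: sign = +, move right. Bounds: (3, +inf). Value = 4
The surreal number with sign expansion ++++ is 4.

4


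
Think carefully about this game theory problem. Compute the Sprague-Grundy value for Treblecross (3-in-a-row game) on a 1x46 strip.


Treblecross: place X on empty cells; 3-in-a-row wins.
Playing within two cells of an existing X lets the opponent win at once, so sensible play treats the cells i-2..i+2 around each X as dead. The player left with no safe cell loses, so this is a normal-play take-away game on strips of safe cells.
Placing X at cell i (0-indexed) of a strip of k safe cells leaves independent strips of sizes max(0, i-2) and max(0, k-i-3). Hence G(k) = mex{ G(max(0,i-2)) XOR G(max(0,k-i-3)) : 0 <= i < k }, with G(0) = 0.
G(1): splits (0,0):0^0=0 -> mex({0}) = 1
G(2): splits (0,0):0^0=0 -> mex({0}) = 1
G(3): splits (0,0):0^0=0 -> mex({0}) = 1
G(4): splits (0,1):0^1=1 (0,0):0^0=0 -> mex({0, 1}) = 2
G(5): splits (0,2):0^1=1 (0,1):0^1=1 (0,0):0^0=0 -> mex({0, 1}) = 2
G(6) = mex({1}) = 0
G(7) = mex({0, 1, 2}) = 3
G(8) = mex({0, 1, 2}) = 3
G(9) = mex({0, 2}) = 1
G(10) = mex({0, 2, 3}) = 1
G(11) = mex({0, 3}) = 1
G(12) = mex({1, 3}) = 0
G(13) = mex({0, 1, 2, 3}) = 4
G(14) = mex({0, 1, 2}) = 3
G(15) = mex({0, 1, 2}) = 3
G(16) = mex({0, 1, 2, 4}) = 3
G(17) = mex({0, 1, 3, 4}) = 2
G(18) = mex({0, 1, 3, 4}) = 2
G(19) = mex({0, 1, 3, 5}) = 2
G(20) = mex({0, 1, 2, 3, 5}) = 4
G(21) = mex({0, 1, 2, 3, 5}) = 4
G(22) = mex({1, 2, 6}) = 0
G(23) = mex({0, 1, 2, 3, 4, 6}) = 5
G(24) = mex({0, 1, 2, 3, 4}) = 5
G(25) = mex({0, 1, 3, 4, 7}) = 2
G(26) = mex({0, 1, 3, 4, 5, 7}) = 2
G(27) = mex({0, 1, 3, 5}) = 2
G(28) = mex({0, 1, 2, 5}) = 3
G(29) = mex({0, 1, 2, 4, 5, 6}) = 3
G(30) = mex({1, 2, 4, 6}) = 0
G(31) = mex({0, 1, 2, 3, 4, 6}) = 5
G(32) = mex({1, 2, 3, 4, 7}) = 0
G(33) = mex({0, 3, 7}) = 1
G(34) = mex({0, 2, 3, 5, 7}) = 1
G(35) = mex({0, 2, 3, 5, 6}) = 1
G(36) = mex({0, 1, 2, 5, 6}) = 3
G(37) = mex({0, 1, 2, 4, 5, 6}) = 3
G(38) = mex({0, 1, 2, 4}) = 3
G(39) = mex({0, 1, 2, 3, 4, 7}) = 5
G(40) = mex({0, 1, 2, 3, 4, 5, 7}) = 6
G(41) = mex({0, 1, 2, 3, 5, 7}) = 4
G(42) = mex({0, 1, 2, 3, 5, 6, 7}) = 4
G(43) = mex({0, 2, 3, 5, 6}) = 1
G(44) = mex({1, 2, 3, 4, 5, 6}) = 0
G(45) = mex({0, 1, 2, 3, 4, 6, 7}) = 5
G(46) = mex({0, 1, 2, 3, 4, 7}) = 5
Therefore G(46) = 5.

5


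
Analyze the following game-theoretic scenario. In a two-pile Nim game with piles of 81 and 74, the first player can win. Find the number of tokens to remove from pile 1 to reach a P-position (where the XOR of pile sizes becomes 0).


Piles: 81 and 74
Current XOR: 81 XOR 74 = 27 (non-zero, so this is an N-position).
To make the XOR zero, we need to find a move that balances the piles.
For pile 1 (size 81): target = 81 XOR 27 = 74
We reduce pile 1 from 81 to 74.
Tokens removed: 81 - 74 = 7
Verification: 74 XOR 74 = 0

7


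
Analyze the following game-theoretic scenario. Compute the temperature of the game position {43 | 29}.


The game is {43 | 29}, a switch {a | b} with numbers a > b.
Cooling {a | b} by t gives {a - t | b + t}, which stops being hot when a - t = b + t, i.e. at t = (a - b)/2. So the temperature of a switch is (a - b)/2.
Temperature = (Left option - Right option) / 2
= (43 - (29)) / 2
= 14 / 2
= 7

7


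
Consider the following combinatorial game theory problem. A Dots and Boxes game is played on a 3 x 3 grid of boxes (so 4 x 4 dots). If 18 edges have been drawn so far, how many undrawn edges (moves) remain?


Grid: 3 x 3 boxes, i.e. 4 rows and 4 columns of dots.
Horizontal edges: (rows + 1) * cols = 4 * 3 = 12
Vertical edges: rows * (cols + 1) = 3 * 4 = 12
Total edges: 12 + 12 = 24
Edges drawn: 18
Remaining: 24 - 18 = 6

6


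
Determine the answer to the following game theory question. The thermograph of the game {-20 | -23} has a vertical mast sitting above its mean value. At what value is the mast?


Game = {-20 | -23}, a switch {a | b} with numbers a > b.
Its thermograph has left wall a - t and right wall b + t, which meet at t = (a - b)/2, where both equal (a + b)/2. So the mast (mean value) is at (a + b)/2.
Mean = (-20 + (-23))/2 = -43/2 = -43/2

-43/2


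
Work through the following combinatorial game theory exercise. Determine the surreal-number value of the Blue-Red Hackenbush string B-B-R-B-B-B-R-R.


Edges (from ground): B-B-R-B-B-B-R-R
By Berlekamp's sign-expansion rule, a Blue-Red Hackenbush stalk has the value of the surreal number whose sign sequence is the edge sequence with B -> + and R -> -.
Sign sequence: ++-+++--
Trace the sign expansion in the surreal number tree, starting from 0:
Edge 1: B (sign +) -> bounds (0, +inf), value = 1
Edge 2: B (sign +) -> bounds (1, +inf), value = 2
Edge 3: R (sign -) -> bounds (1, 2), value = 3/2
Edge 4: B (sign +) -> bounds (3/2, 2), value = 7/4
Edge 5: B (sign +) -> bounds (7/4, 2), value = 15/8
Edge 6: B (sign +) -> bounds (15/8, 2), value = 31/16
Edge 7: R (sign -) -> bounds (15/8, 31/16), value = 61/32
Edge 8: R (sign -) -> bounds (15/8, 61/32), value = 121/64
Game value = 121/64

121/64


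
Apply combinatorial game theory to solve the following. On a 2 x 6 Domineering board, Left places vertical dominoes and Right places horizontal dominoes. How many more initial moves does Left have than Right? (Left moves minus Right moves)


Board is 2 x 6 (rows x cols).
Left (vertical) placements: (rows-1) * cols = 1 * 6 = 6
Right (horizontal) placements: rows * (cols-1) = 2 * 5 = 10
Advantage = Left - Right = 6 - 10 = -4

-4


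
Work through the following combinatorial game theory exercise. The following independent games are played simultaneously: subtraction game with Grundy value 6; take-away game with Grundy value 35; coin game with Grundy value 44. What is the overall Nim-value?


By the Sprague-Grundy theorem, the Grundy value of a sum of games is the XOR of individual Grundy values.
subtraction game: Grundy value = 6. Running XOR: 0 XOR 6 = 6
take-away game: Grundy value = 35. Running XOR: 6 XOR 35 = 37
coin game: Grundy value = 44. Running XOR: 37 XOR 44 = 9
The combined Grundy value is 9.

9


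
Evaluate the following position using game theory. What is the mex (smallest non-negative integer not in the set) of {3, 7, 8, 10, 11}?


Set = {3, 7, 8, 10, 11}
0 is NOT in the set. This is the mex.
mex = 0

0


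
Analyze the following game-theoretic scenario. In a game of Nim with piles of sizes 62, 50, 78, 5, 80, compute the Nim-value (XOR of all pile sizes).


We need the XOR (exclusive or) of all pile sizes.
After XOR-ing pile 1 (size 62): 0 XOR 62 = 62
After XOR-ing pile 2 (size 50): 62 XOR 50 = 12
After XOR-ing pile 3 (size 78): 12 XOR 78 = 66
After XOR-ing pile 4 (size 5): 66 XOR 5 = 71
After XOR-ing pile 5 (size 80): 71 XOR 80 = 23
The Nim-value of this position is 23.

23


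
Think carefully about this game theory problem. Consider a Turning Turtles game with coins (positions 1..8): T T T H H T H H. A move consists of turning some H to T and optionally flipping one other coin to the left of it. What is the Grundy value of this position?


Coins: T T T H H T H H
Key fact: a single head at position k behaves exactly like a Nim heap of size k (turning it to T and optionally flipping a coin at j < k corresponds to moving the heap from k to j, or to 0), and heads combine as a disjunctive sum (two heads at the same place would cancel, matching j XOR j = 0). So the Nim-value is the XOR of the 1-indexed positions of the heads.
Face-up positions (1-indexed): [4, 5, 7, 8]
XOR 0 with 4: 0 XOR 4 = 4
XOR 4 with 5: 4 XOR 5 = 1
XOR 1 with 7: 1 XOR 7 = 6
XOR 6 with 8: 6 XOR 8 = 14
Nim-value = 14

14


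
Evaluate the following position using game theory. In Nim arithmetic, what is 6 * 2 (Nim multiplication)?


Nim multiplication is bilinear over XOR: (u XOR v) * w = (u*w) XOR (v*w).
So we split each operand into its bit components and XOR the pairwise Nim products.
6 = 2 + 4 (as XOR of powers of 2).
2 = 2 (as XOR of powers of 2).
Using the standard Nim-product table on single bits:
  2*2 = 3,   2*4 = 8,   2*8 = 12,
  4*4 = 6,   4*8 = 11,  8*8 = 13,
and  1*x = x (identity), k*l = l*k (commutative).
Pairwise Nim products:
  2 * 2 = 3
  4 * 2 = 8
XOR them: 3 XOR 8 = 11.
Result: 6 * 2 = 11 (in Nim).

11


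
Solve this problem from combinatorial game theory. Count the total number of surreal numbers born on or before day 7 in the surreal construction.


Day 0: {|} = 0 is born. Count = 1.
Day n: the number of surreal numbers born by day n is 2^(n+1) - 1.
By day 0: 2^1 - 1 = 1
By day 1: 2^2 - 1 = 3
By day 2: 2^3 - 1 = 7
By day 3: 2^4 - 1 = 15
By day 4: 2^5 - 1 = 31
By day 5: 2^6 - 1 = 63
By day 6: 2^7 - 1 = 127
By day 7: 2^8 - 1 = 255
By day 7: 255 surreal numbers.

255


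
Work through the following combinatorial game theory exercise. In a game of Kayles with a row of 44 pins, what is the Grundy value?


Kayles: a move removes 1 or 2 adjacent pins from a contiguous row.
Removing pins from a row of k leaves two independent rows (a, b) with a + b = k - 1 (one pin) or a + b = k - 2 (two pins); an end removal gives a = 0.
By Sprague-Grundy, G(k) = mex{ G(a) XOR G(b) } over all these splits. G(0) = 0.
G(1): splits (0,0):0^0=0 -> mex({0}) = 1
G(2): splits (0,1):0^1=1 (0,0):0^0=0 -> mex({0, 1}) = 2
G(3): splits (0,2):0^2=2 (1,1):1^1=0 (0,1):0^1=1 -> mex({0, 1, 2}) = 3
G(4): splits (0,3):0^3=3 (1,2):1^2=3 (0,2):0^2=2 (1,1):1^1=0 -> mex({0, 2, 3}) = 1
G(5): splits (0,4):0^1=1 (1,3):1^3=2 (2,2):2^2=0 (0,3):0^3=3 (1,2):1^2=3 -> mex({0, 1, 2, 3}) = 4
G(6) = mex({0, 1, 2, 4}) = 3
G(7) = mex({0, 1, 3, 4, 5}) = 2
G(8) = mex({0, 2, 3, 5, 6}) = 1
G(9) = mex({0, 1, 2, 3, 6, 7}) = 4
G(10) = mex({0, 1, 3, 4, 5, 7}) = 2
G(11) = mex({0, 1, 2, 3, 4, 5}) = 6
G(12) = mex({0, 1, 2, 3, 5, 6, 7}) = 4
G(13) = mex({0, 2, 3, 4, 6, 7}) = 1
G(14) = mex({0, 1, 4, 5, 6, 7}) = 2
G(15) = mex({0, 1, 2, 3, 4, 5, 6}) = 7
G(16) = mex({0, 2, 3, 5, 6, 7}) = 1
G(17) = mex({0, 1, 2, 3, 5, 6, 7}) = 4
G(18) = mex({0, 1, 2, 4, 5, 6}) = 3
G(19) = mex({0, 1, 3, 4, 5, 7}) = 2
G(20) = mex({0, 2, 3, 4, 5, 6, 7}) = 1
G(21) = mex({0, 1, 2, 3, 5, 6, 7}) = 4
G(22) = mex({0, 1, 2, 3, 4, 5, 7}) = 6
G(23) = mex({0, 1, 2, 3, 4, 5, 6}) = 7
G(24) = mex({0, 1, 2, 3, 5, 6, 7}) = 4
G(25) = mex({0, 2, 3, 4, 6, 7}) = 1
G(26) = mex({0, 1, 3, 4, 5, 6, 7}) = 2
G(27) = mex({0, 1, 2, 3, 4, 5, 6, 7}) = 8
G(28) = mex({0, 1, 2, 3, 4, 6, 7, 8}) = 5
G(29) = mex({0, 1, 2, 3, 5, 6, 7, 8, 9}) = 4
G(30) = mex({0, 1, 2, 3, 4, 5, 6, 9, 10}) = 7
G(31) = mex({0, 1, 3, 4, 5, 7, 10, 11}) = 2
G(32) = mex({0, 2, 3, 4, 5, 6, 7, 9, 11}) = 1
G(33) = mex({0, 1, 2, 3, 4, 5, 6, 7, 9, 12}) = 8
G(34) = mex({0, 1, 2, 3, 4, 5, 7, 8, 11, 12}) = 6
G(35) = mex({0, 1, 2, 3, 4, 5, 6, 8, 9, 10, 11}) = 7
G(36) = mex({0, 1, 2, 3, 5, 6, 7, 9, 10}) = 4
G(37) = mex({0, 2, 3, 4, 6, 7, 9, 10, 11, 12}) = 1
G(38) = mex({0, 1, 3, 4, 5, 6, 7, 9, 10, 11, 12}) = 2
G(39) = mex({0, 1, 2, 4, 5, 6, 7, 9, 10, 12, 14}) = 3
G(40) = mex({0, 2, 3, 4, 6, 7, 11, 12, 14}) = 1
G(41) = mex({0, 1, 2, 3, 5, 6, 7, 9, 10, 11, 12}) = 4
G(42) = mex({0, 1, 2, 3, 4, 5, 6, 9, 10}) = 7
G(43) = mex({0, 1, 3, 4, 5, 7, 9, 10, 12, 15}) = 2
G(44) = mex({0, 2, 3, 4, 5, 6, 7, 9, 10, 12, 15}) = 1
Therefore G(44) = 1.

1


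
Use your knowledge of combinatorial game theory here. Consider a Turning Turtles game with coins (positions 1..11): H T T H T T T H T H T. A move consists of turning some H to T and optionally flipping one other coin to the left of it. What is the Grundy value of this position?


Coins: H T T H T T T H T H T
Key fact: a single head at position k behaves exactly like a Nim heap of size k (turning it to T and optionally flipping a coin at j < k corresponds to moving the heap from k to j, or to 0), and heads combine as a disjunctive sum (two heads at the same place would cancel, matching j XOR j = 0). So the Nim-value is the XOR of the 1-indexed positions of the heads.
Face-up positions (1-indexed): [1, 4, 8, 10]
XOR 0 with 1: 0 XOR 1 = 1
XOR 1 with 4: 1 XOR 4 = 5
XOR 5 with 8: 5 XOR 8 = 13
XOR 13 with 10: 13 XOR 10 = 7
Nim-value = 7

7


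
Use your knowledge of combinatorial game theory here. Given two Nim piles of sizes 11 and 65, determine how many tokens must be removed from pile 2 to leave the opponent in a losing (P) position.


Piles: 11 and 65
Current XOR: 11 XOR 65 = 74 (non-zero, so this is an N-position).
To make the XOR zero, we need to find a move that balances the piles.
For pile 2 (size 65): target = 65 XOR 74 = 11
We reduce pile 2 from 65 to 11.
Tokens removed: 65 - 11 = 54
Verification: 11 XOR 11 = 0

54


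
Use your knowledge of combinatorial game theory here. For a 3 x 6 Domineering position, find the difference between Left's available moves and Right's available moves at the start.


Board is 3 x 6 (rows x cols).
Left (vertical) placements: (rows-1) * cols = 2 * 6 = 12
Right (horizontal) placements: rows * (cols-1) = 3 * 5 = 15
Advantage = Left - Right = 12 - 15 = -3

-3


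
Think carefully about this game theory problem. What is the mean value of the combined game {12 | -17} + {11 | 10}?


G1 = {12 | -17}, G2 = {11 | 10}
Each is a switch {a | b} with numbers a > b; its mean value is (a + b)/2, and mean value is additive over game sums: m(G1 + G2) = m(G1) + m(G2).
Mean of G1 = (12 + (-17))/2 = -5/2 = -5/2
Mean of G2 = (11 + (10))/2 = 21/2 = 21/2
Mean of G1 + G2 = -5/2 + 21/2 = 8

8


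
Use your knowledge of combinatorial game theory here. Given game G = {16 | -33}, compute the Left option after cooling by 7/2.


Original game: {16 | -33} (a switch {a | b} with a > b).
Cooling by t (for t below the temperature (a - b)/2 = 49/2) taxes each move by t: {a | b} cooled by t is {a - t | b + t}.
Cooling amount: t = 7/2
Cooled Left option: 16 - 7/2 = 25/2
Cooled Right option: -33 + 7/2 = -59/2
Cooled game: {25/2 | -59/2}
Left option = 25/2

25/2


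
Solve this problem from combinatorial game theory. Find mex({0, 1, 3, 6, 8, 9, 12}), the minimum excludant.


Set = {0, 1, 3, 6, 8, 9, 12}
0 is in the set.
1 is in the set.
2 is NOT in the set. This is the mex.
mex = 2

2


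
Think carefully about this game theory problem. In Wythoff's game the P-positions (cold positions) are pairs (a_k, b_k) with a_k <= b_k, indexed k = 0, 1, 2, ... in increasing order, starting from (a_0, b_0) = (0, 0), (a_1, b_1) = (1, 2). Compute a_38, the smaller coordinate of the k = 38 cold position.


By Wythoff's theorem, a_k = floor(k * phi) and b_k = floor(k * phi^2) = a_k + k, where phi = (1 + sqrt(5))/2 is the golden ratio.
phi = (1 + sqrt(5))/2 = 1.618034
k = 38
k * phi = 38 * 1.618034 = 61.485292
a_38 = floor(k * phi) = 61

61


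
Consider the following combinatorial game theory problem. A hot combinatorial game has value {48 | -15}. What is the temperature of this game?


The game is {48 | -15}, a switch {a | b} with numbers a > b.
Cooling {a | b} by t gives {a - t | b + t}, which stops being hot when a - t = b + t, i.e. at t = (a - b)/2. So the temperature of a switch is (a - b)/2.
Temperature = (Left option - Right option) / 2
= (48 - (-15)) / 2
= 63 / 2
= 63/2

63/2


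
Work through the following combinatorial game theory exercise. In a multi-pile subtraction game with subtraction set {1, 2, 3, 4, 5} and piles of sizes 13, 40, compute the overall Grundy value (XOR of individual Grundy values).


Subtraction set: {1, 2, 3, 4, 5}
For this subtraction set, G(n) = n mod 6 (period = max + 1 = 6).
Pile 1 (size 13): G(13) = 13 mod 6 = 1
Pile 2 (size 40): G(40) = 40 mod 6 = 4
Total Grundy value = XOR of all: 1 XOR 4 = 5

5


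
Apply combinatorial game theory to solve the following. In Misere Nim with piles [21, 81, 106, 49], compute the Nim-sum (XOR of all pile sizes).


We need the XOR (exclusive or) of all pile sizes.
After XOR-ing pile 1 (size 21): 0 XOR 21 = 21
After XOR-ing pile 2 (size 81): 21 XOR 81 = 68
After XOR-ing pile 3 (size 106): 68 XOR 106 = 46
After XOR-ing pile 4 (size 49): 46 XOR 49 = 31
The Nim-value of this position is 31.

31


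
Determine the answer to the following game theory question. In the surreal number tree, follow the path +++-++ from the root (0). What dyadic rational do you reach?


Sign expansion: +++-++
Rule: track bounds (lo, hi), initially (-inf, +inf). On '+', the current value becomes lo and we move to the simplest number in (value, hi): value + 1 if hi = +inf, otherwise the midpoint (value + hi)/2. On '-', the current value becomes hi and we move to value - 1 if lo = -inf, otherwise the midpoint (lo + value)/2.
Start at 0.
Step 1: sign = +, move right. Bounds: (0, +inf). Value = 1
Step 2: sign = +, move right. Bounds: (1, +inf). Value = 2
Step 3: sign = +, move right. Bounds: (2, +inf). Value = 3
Step 4: sign = -, move left. Bounds: (2, 3). Value = 5/2
Step 5: sign = +, move right. Bounds: (5/2, 3). Value = 11/4
Step 6: sign = +, move right. Bounds: (11/4, 3). Value = 23/8
The surreal number with sign expansion +++-++ is 23/8.

23/8


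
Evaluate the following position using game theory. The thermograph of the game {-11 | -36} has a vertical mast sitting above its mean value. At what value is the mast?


Game = {-11 | -36}, a switch {a | b} with numbers a > b.
Its thermograph has left wall a - t and right wall b + t, which meet at t = (a - b)/2, where both equal (a + b)/2. So the mast (mean value) is at (a + b)/2.
Mean = (-11 + (-36))/2 = -47/2 = -47/2

-47/2


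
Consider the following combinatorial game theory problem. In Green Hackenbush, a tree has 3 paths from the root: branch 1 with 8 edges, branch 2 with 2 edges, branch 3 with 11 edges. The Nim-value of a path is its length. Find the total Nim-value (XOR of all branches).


The tree has 3 branches from the ground vertex.
In Green Hackenbush, the Nim-value of a simple path of length k is k.
Branch 1: length 8, Nim-value = 8
Branch 2: length 2, Nim-value = 2
Branch 3: length 11, Nim-value = 11
Total Nim-value = XOR of all branch values:
0 XOR 8 = 8
8 XOR 2 = 10
10 XOR 11 = 1
Nim-value of the tree = 1

1
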